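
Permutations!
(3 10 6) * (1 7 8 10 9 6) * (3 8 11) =[0, 7, 2, 9, 4, 5, 8, 11, 10, 6, 1, 3] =(1 7 11 3 9 6 8 10)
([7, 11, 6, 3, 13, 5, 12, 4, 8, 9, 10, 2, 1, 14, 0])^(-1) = [14, 12, 11, 3, 7, 5, 2, 0, 8, 9, 10, 1, 6, 4, 13]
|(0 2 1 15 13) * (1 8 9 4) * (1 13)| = 6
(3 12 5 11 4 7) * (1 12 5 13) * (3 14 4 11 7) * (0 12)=[12, 0, 2, 5, 3, 7, 6, 14, 8, 9, 10, 11, 13, 1, 4]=(0 12 13 1)(3 5 7 14 4)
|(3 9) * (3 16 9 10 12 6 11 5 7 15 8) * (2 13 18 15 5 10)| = 12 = |(2 13 18 15 8 3)(5 7)(6 11 10 12)(9 16)|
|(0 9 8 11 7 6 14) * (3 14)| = |(0 9 8 11 7 6 3 14)| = 8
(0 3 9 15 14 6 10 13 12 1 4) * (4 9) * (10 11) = (0 3 4)(1 9 15 14 6 11 10 13 12) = [3, 9, 2, 4, 0, 5, 11, 7, 8, 15, 13, 10, 1, 12, 6, 14]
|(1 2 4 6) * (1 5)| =|(1 2 4 6 5)| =5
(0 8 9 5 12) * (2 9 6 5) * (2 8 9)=(0 9 8 6 5 12)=[9, 1, 2, 3, 4, 12, 5, 7, 6, 8, 10, 11, 0]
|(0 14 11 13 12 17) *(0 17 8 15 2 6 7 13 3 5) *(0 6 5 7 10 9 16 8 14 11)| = |(17)(0 11 3 7 13 12 14)(2 5 6 10 9 16 8 15)| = 56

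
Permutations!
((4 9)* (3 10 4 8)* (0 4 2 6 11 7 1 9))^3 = ((0 4)(1 9 8 3 10 2 6 11 7))^3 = (0 4)(1 3 6)(2 7 8)(9 10 11)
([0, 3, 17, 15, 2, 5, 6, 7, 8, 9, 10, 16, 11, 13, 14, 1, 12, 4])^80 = (1 15 3)(2 4 17)(11 12 16)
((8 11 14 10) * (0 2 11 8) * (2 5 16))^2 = (0 16 11 10 5 2 14)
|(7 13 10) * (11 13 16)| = |(7 16 11 13 10)| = 5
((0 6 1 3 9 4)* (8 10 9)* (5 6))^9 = (10)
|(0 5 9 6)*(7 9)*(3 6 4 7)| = 12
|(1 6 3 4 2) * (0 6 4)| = 3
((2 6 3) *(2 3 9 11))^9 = ((2 6 9 11))^9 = (2 6 9 11)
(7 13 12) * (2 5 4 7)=(2 5 4 7 13 12)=[0, 1, 5, 3, 7, 4, 6, 13, 8, 9, 10, 11, 2, 12]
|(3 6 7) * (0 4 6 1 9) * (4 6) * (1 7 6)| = |(0 1 9)(3 7)| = 6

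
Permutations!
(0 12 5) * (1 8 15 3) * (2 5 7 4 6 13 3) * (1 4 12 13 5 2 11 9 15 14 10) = (0 13 3 4 6 5)(1 8 14 10)(7 12)(9 15 11) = [13, 8, 2, 4, 6, 0, 5, 12, 14, 15, 1, 9, 7, 3, 10, 11]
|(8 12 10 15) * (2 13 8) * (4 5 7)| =6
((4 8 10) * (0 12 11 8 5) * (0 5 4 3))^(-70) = (0 11 10)(3 12 8)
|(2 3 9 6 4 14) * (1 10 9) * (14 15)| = |(1 10 9 6 4 15 14 2 3)| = 9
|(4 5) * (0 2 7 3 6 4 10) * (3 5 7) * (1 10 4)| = |(0 2 3 6 1 10)(4 7 5)| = 6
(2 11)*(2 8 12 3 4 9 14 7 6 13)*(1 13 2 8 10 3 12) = [0, 13, 11, 4, 9, 5, 2, 6, 1, 14, 3, 10, 12, 8, 7] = (1 13 8)(2 11 10 3 4 9 14 7 6)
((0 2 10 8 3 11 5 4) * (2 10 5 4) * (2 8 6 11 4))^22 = ((0 10 6 11 2 5 8 3 4))^22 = (0 2 4 11 3 6 8 10 5)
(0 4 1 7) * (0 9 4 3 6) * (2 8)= (0 3 6)(1 7 9 4)(2 8)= [3, 7, 8, 6, 1, 5, 0, 9, 2, 4]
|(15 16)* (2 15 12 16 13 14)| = |(2 15 13 14)(12 16)| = 4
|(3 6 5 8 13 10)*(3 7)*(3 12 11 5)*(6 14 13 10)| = 12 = |(3 14 13 6)(5 8 10 7 12 11)|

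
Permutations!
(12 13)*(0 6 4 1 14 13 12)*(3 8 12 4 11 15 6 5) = (0 5 3 8 12 4 1 14 13)(6 11 15) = [5, 14, 2, 8, 1, 3, 11, 7, 12, 9, 10, 15, 4, 0, 13, 6]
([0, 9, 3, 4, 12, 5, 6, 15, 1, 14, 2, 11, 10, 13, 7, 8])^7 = [0, 9, 4, 12, 10, 5, 6, 15, 1, 14, 3, 11, 2, 13, 7, 8]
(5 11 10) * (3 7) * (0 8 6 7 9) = [8, 1, 2, 9, 4, 11, 7, 3, 6, 0, 5, 10] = (0 8 6 7 3 9)(5 11 10)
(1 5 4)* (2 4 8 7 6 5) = (1 2 4)(5 8 7 6) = [0, 2, 4, 3, 1, 8, 5, 6, 7]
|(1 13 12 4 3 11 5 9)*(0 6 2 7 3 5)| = 6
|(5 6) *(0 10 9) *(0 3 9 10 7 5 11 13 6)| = 6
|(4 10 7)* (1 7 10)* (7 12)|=4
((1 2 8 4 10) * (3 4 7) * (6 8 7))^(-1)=((1 2 7 3 4 10)(6 8))^(-1)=(1 10 4 3 7 2)(6 8)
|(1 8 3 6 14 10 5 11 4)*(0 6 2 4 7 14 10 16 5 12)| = 20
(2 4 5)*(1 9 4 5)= (1 9 4)(2 5)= [0, 9, 5, 3, 1, 2, 6, 7, 8, 4]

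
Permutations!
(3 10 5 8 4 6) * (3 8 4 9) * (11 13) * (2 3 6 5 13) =[0, 1, 3, 10, 5, 4, 8, 7, 9, 6, 13, 2, 12, 11] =(2 3 10 13 11)(4 5)(6 8 9)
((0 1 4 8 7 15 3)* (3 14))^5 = ((0 1 4 8 7 15 14 3))^5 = (0 15 4 3 7 1 14 8)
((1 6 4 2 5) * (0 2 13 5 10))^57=((0 2 10)(1 6 4 13 5))^57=(1 4 5 6 13)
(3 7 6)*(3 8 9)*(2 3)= (2 3 7 6 8 9)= [0, 1, 3, 7, 4, 5, 8, 6, 9, 2]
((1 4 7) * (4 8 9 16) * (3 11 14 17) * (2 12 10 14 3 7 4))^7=((1 8 9 16 2 12 10 14 17 7)(3 11))^7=(1 14 2 8 17 12 9 7 10 16)(3 11)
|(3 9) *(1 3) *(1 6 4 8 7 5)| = 8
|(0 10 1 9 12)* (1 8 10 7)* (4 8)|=15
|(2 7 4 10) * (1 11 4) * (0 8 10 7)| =|(0 8 10 2)(1 11 4 7)| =4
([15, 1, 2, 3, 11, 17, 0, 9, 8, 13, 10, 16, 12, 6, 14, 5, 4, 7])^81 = [15, 1, 2, 3, 4, 17, 0, 9, 8, 13, 10, 11, 12, 6, 14, 5, 16, 7]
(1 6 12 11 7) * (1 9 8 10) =(1 6 12 11 7 9 8 10) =[0, 6, 2, 3, 4, 5, 12, 9, 10, 8, 1, 7, 11]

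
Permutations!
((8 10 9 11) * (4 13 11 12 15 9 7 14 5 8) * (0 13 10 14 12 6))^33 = (0 4 12 6 11 7 9 13 10 15) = ((0 13 11 4 10 7 12 15 9 6)(5 8 14))^33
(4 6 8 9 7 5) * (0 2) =(0 2)(4 6 8 9 7 5) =[2, 1, 0, 3, 6, 4, 8, 5, 9, 7]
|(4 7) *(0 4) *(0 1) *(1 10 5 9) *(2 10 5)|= 6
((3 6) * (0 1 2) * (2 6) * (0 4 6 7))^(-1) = (0 7 1)(2 3 6 4)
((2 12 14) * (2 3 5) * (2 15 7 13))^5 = (2 15 14 13 5 12 7 3)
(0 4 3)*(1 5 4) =(0 1 5 4 3) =[1, 5, 2, 0, 3, 4]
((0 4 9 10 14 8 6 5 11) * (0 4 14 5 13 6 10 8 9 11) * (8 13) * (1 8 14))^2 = ((0 1 8 10 5)(4 11)(6 14 9 13))^2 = (0 8 5 1 10)(6 9)(13 14)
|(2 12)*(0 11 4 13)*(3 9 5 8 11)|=8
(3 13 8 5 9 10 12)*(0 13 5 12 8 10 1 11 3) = (0 13 10 8 12)(1 11 3 5 9) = [13, 11, 2, 5, 4, 9, 6, 7, 12, 1, 8, 3, 0, 10]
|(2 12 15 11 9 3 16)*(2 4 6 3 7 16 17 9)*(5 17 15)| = |(2 12 5 17 9 7 16 4 6 3 15 11)| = 12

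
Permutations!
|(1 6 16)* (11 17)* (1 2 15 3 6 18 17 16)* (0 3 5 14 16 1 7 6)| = 20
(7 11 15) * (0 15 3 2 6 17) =(0 15 7 11 3 2 6 17) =[15, 1, 6, 2, 4, 5, 17, 11, 8, 9, 10, 3, 12, 13, 14, 7, 16, 0]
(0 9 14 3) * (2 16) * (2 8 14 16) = (0 9 16 8 14 3) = [9, 1, 2, 0, 4, 5, 6, 7, 14, 16, 10, 11, 12, 13, 3, 15, 8]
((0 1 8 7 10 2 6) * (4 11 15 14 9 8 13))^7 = ((0 1 13 4 11 15 14 9 8 7 10 2 6))^7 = (0 9 1 8 13 7 4 10 11 2 15 6 14)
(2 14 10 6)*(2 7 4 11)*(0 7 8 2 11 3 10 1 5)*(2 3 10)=(0 7 4 10 6 8 3 2 14 1 5)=[7, 5, 14, 2, 10, 0, 8, 4, 3, 9, 6, 11, 12, 13, 1]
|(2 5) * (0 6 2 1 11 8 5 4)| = 4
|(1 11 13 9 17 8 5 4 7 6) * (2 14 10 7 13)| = 42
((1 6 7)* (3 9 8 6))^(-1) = (1 7 6 8 9 3)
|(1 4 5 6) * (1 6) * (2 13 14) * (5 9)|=|(1 4 9 5)(2 13 14)|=12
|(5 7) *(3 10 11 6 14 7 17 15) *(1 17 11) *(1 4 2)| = |(1 17 15 3 10 4 2)(5 11 6 14 7)| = 35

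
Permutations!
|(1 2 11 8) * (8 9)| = 5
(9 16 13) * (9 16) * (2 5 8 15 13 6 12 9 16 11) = [0, 1, 5, 3, 4, 8, 12, 7, 15, 16, 10, 2, 9, 11, 14, 13, 6] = (2 5 8 15 13 11)(6 12 9 16)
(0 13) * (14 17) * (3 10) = (0 13)(3 10)(14 17) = [13, 1, 2, 10, 4, 5, 6, 7, 8, 9, 3, 11, 12, 0, 17, 15, 16, 14]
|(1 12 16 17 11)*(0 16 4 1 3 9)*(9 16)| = |(0 9)(1 12 4)(3 16 17 11)| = 12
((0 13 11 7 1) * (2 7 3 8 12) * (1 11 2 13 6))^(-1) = (0 1 6)(2 13 12 8 3 11 7)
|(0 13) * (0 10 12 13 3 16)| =|(0 3 16)(10 12 13)| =3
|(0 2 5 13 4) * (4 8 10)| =7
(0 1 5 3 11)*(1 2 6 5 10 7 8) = (0 2 6 5 3 11)(1 10 7 8) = [2, 10, 6, 11, 4, 3, 5, 8, 1, 9, 7, 0]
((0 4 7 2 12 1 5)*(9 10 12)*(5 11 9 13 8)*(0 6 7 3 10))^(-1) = ((0 4 3 10 12 1 11 9)(2 13 8 5 6 7))^(-1) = (0 9 11 1 12 10 3 4)(2 7 6 5 8 13)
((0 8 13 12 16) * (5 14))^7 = ((0 8 13 12 16)(5 14))^7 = (0 13 16 8 12)(5 14)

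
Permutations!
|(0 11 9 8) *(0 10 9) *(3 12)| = |(0 11)(3 12)(8 10 9)| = 6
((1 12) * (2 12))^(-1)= (1 12 2)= ((1 2 12))^(-1)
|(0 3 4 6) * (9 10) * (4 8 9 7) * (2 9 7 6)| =|(0 3 8 7 4 2 9 10 6)| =9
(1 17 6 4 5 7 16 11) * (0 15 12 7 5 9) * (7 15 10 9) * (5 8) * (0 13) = [10, 17, 2, 3, 7, 8, 4, 16, 5, 13, 9, 1, 15, 0, 14, 12, 11, 6] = (0 10 9 13)(1 17 6 4 7 16 11)(5 8)(12 15)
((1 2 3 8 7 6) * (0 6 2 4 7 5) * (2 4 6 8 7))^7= (0 8 5)(1 6)(2 4 7 3)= ((0 8 5)(1 6)(2 3 7 4))^7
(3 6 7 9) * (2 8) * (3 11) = (2 8)(3 6 7 9 11) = [0, 1, 8, 6, 4, 5, 7, 9, 2, 11, 10, 3]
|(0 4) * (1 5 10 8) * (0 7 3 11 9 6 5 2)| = 12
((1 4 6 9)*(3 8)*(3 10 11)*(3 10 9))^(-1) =((1 4 6 3 8 9)(10 11))^(-1) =(1 9 8 3 6 4)(10 11)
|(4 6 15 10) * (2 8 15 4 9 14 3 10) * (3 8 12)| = 8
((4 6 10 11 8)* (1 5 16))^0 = (16)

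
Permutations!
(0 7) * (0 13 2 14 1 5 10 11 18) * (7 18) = (0 18)(1 5 10 11 7 13 2 14) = [18, 5, 14, 3, 4, 10, 6, 13, 8, 9, 11, 7, 12, 2, 1, 15, 16, 17, 0]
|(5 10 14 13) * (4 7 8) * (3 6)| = |(3 6)(4 7 8)(5 10 14 13)| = 12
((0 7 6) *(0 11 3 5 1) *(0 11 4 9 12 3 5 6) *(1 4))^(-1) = (0 7)(1 6 3 12 9 4 5 11)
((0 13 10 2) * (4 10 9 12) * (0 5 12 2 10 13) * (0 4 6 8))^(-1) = (0 8 6 12 5 2 9 13 4)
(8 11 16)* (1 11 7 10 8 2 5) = [0, 11, 5, 3, 4, 1, 6, 10, 7, 9, 8, 16, 12, 13, 14, 15, 2] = (1 11 16 2 5)(7 10 8)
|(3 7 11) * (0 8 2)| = |(0 8 2)(3 7 11)| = 3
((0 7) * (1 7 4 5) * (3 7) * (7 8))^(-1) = (0 7 8 3 1 5 4)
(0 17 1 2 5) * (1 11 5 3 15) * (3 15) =(0 17 11 5)(1 2 15) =[17, 2, 15, 3, 4, 0, 6, 7, 8, 9, 10, 5, 12, 13, 14, 1, 16, 11]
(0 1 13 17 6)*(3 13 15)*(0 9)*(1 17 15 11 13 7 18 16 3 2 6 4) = (0 17 4 1 11 13 15 2 6 9)(3 7 18 16) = [17, 11, 6, 7, 1, 5, 9, 18, 8, 0, 10, 13, 12, 15, 14, 2, 3, 4, 16]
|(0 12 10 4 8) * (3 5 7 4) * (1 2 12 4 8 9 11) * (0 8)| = |(0 4 9 11 1 2 12 10 3 5 7)| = 11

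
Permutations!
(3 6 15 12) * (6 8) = (3 8 6 15 12) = [0, 1, 2, 8, 4, 5, 15, 7, 6, 9, 10, 11, 3, 13, 14, 12]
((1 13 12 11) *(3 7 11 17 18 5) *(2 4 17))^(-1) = (1 11 7 3 5 18 17 4 2 12 13)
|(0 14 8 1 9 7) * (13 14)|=7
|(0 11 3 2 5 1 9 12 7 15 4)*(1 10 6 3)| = 40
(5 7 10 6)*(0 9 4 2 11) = (0 9 4 2 11)(5 7 10 6) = [9, 1, 11, 3, 2, 7, 5, 10, 8, 4, 6, 0]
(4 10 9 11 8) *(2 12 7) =[0, 1, 12, 3, 10, 5, 6, 2, 4, 11, 9, 8, 7] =(2 12 7)(4 10 9 11 8)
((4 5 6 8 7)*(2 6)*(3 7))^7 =(8)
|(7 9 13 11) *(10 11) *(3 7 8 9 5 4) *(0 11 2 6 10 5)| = 9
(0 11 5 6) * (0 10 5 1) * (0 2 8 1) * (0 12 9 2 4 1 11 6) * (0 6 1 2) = (0 1 4 2 8 11 12 9)(5 6 10) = [1, 4, 8, 3, 2, 6, 10, 7, 11, 0, 5, 12, 9]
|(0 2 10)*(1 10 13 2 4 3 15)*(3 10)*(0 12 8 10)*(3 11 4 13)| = |(0 13 2 3 15 1 11 4)(8 10 12)| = 24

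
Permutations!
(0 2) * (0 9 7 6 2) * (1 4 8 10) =[0, 4, 9, 3, 8, 5, 2, 6, 10, 7, 1] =(1 4 8 10)(2 9 7 6)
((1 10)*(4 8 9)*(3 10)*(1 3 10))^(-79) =((1 10 3)(4 8 9))^(-79) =(1 3 10)(4 9 8)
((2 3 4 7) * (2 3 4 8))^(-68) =(2 7 8 4 3)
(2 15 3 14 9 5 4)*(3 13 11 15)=(2 3 14 9 5 4)(11 15 13)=[0, 1, 3, 14, 2, 4, 6, 7, 8, 5, 10, 15, 12, 11, 9, 13]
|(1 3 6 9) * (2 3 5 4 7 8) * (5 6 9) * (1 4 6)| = 6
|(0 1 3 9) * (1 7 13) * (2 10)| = 6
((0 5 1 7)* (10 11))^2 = ((0 5 1 7)(10 11))^2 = (11)(0 1)(5 7)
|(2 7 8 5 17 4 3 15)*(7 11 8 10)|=8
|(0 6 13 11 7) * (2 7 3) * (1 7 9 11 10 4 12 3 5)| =13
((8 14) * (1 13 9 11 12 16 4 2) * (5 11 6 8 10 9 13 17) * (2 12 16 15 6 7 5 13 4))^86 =((1 17 13 4 12 15 6 8 14 10 9 7 5 11 16 2))^86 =(1 6 5 13 14 16 12 9)(2 15 7 17 8 11 4 10)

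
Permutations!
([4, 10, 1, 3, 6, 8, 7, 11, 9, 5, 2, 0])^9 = [11, 1, 2, 3, 0, 5, 4, 6, 8, 9, 10, 7]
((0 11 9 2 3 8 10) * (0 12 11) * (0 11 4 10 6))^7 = (4 10 12)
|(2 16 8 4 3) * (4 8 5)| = 5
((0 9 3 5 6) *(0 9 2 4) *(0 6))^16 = ((0 2 4 6 9 3 5))^16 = (0 4 9 5 2 6 3)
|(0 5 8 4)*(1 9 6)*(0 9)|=7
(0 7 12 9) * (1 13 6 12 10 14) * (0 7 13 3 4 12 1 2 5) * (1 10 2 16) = (0 13 6 10 14 16 1 3 4 12 9 7 2 5) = [13, 3, 5, 4, 12, 0, 10, 2, 8, 7, 14, 11, 9, 6, 16, 15, 1]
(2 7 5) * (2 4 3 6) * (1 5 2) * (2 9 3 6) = (1 5 4 6)(2 7 9 3) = [0, 5, 7, 2, 6, 4, 1, 9, 8, 3]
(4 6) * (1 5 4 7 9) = (1 5 4 6 7 9) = [0, 5, 2, 3, 6, 4, 7, 9, 8, 1]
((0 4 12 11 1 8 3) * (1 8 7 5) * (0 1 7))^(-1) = (0 1 3 8 11 12 4)(5 7)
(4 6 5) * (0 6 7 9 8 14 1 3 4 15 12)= (0 6 5 15 12)(1 3 4 7 9 8 14)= [6, 3, 2, 4, 7, 15, 5, 9, 14, 8, 10, 11, 0, 13, 1, 12]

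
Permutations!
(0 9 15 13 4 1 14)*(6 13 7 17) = (0 9 15 7 17 6 13 4 1 14) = [9, 14, 2, 3, 1, 5, 13, 17, 8, 15, 10, 11, 12, 4, 0, 7, 16, 6]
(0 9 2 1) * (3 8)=(0 9 2 1)(3 8)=[9, 0, 1, 8, 4, 5, 6, 7, 3, 2]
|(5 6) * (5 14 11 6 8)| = |(5 8)(6 14 11)| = 6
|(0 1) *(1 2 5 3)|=5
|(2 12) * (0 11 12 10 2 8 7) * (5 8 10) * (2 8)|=6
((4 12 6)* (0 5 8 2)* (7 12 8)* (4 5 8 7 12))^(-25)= (0 2 8)(4 7)(5 6 12)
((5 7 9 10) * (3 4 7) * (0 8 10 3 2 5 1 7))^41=((0 8 10 1 7 9 3 4)(2 5))^41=(0 8 10 1 7 9 3 4)(2 5)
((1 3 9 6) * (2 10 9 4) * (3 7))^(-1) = ((1 7 3 4 2 10 9 6))^(-1) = (1 6 9 10 2 4 3 7)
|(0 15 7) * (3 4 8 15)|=|(0 3 4 8 15 7)|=6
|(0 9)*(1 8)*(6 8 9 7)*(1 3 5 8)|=|(0 7 6 1 9)(3 5 8)|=15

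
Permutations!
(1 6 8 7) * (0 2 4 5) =(0 2 4 5)(1 6 8 7) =[2, 6, 4, 3, 5, 0, 8, 1, 7]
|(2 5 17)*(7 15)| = |(2 5 17)(7 15)| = 6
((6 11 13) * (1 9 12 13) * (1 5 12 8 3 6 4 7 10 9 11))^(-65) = ((1 11 5 12 13 4 7 10 9 8 3 6))^(-65) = (1 10 5 8 13 6 7 11 9 12 3 4)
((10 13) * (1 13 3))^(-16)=(13)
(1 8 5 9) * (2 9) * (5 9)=(1 8 9)(2 5)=[0, 8, 5, 3, 4, 2, 6, 7, 9, 1]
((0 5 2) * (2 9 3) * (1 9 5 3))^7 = (0 3 2)(1 9)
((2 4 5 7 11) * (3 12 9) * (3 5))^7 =((2 4 3 12 9 5 7 11))^7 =(2 11 7 5 9 12 3 4)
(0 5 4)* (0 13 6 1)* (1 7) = (0 5 4 13 6 7 1) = [5, 0, 2, 3, 13, 4, 7, 1, 8, 9, 10, 11, 12, 6]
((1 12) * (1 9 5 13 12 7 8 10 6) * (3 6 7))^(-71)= (1 3 6)(5 13 12 9)(7 8 10)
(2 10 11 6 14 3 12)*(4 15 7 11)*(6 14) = (2 10 4 15 7 11 14 3 12) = [0, 1, 10, 12, 15, 5, 6, 11, 8, 9, 4, 14, 2, 13, 3, 7]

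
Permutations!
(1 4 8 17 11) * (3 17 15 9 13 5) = (1 4 8 15 9 13 5 3 17 11) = [0, 4, 2, 17, 8, 3, 6, 7, 15, 13, 10, 1, 12, 5, 14, 9, 16, 11]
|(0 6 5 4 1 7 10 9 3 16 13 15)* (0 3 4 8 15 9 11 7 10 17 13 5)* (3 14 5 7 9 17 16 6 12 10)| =36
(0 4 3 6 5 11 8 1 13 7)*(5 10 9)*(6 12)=(0 4 3 12 6 10 9 5 11 8 1 13 7)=[4, 13, 2, 12, 3, 11, 10, 0, 1, 5, 9, 8, 6, 7]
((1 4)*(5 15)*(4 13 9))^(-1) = ((1 13 9 4)(5 15))^(-1) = (1 4 9 13)(5 15)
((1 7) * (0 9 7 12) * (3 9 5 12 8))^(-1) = (0 12 5)(1 7 9 3 8)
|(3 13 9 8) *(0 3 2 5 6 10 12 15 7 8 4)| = 40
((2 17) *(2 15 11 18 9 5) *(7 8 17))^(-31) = ((2 7 8 17 15 11 18 9 5))^(-31) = (2 11 7 18 8 9 17 5 15)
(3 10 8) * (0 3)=[3, 1, 2, 10, 4, 5, 6, 7, 0, 9, 8]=(0 3 10 8)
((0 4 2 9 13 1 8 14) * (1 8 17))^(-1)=(0 14 8 13 9 2 4)(1 17)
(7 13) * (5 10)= (5 10)(7 13)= [0, 1, 2, 3, 4, 10, 6, 13, 8, 9, 5, 11, 12, 7]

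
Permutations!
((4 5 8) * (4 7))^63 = ((4 5 8 7))^63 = (4 7 8 5)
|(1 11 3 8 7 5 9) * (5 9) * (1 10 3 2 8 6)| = |(1 11 2 8 7 9 10 3 6)| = 9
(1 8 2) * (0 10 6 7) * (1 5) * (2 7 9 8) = (0 10 6 9 8 7)(1 2 5) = [10, 2, 5, 3, 4, 1, 9, 0, 7, 8, 6]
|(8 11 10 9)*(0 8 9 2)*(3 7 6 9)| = |(0 8 11 10 2)(3 7 6 9)| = 20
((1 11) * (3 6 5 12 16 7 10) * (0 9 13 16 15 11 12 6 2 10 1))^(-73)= (0 11 15 12 1 7 16 13 9)(2 3 10)(5 6)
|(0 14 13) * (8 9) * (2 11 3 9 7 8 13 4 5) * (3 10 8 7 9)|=10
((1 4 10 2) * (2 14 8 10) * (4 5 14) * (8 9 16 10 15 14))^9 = (1 2 4 10 16 9 14 15 8 5)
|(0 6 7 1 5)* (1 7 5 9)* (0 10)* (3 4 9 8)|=|(0 6 5 10)(1 8 3 4 9)|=20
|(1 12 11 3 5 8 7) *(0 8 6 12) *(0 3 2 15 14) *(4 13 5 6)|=33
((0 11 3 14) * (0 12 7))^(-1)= (0 7 12 14 3 11)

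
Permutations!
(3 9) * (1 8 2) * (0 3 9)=(9)(0 3)(1 8 2)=[3, 8, 1, 0, 4, 5, 6, 7, 2, 9]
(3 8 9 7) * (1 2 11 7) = (1 2 11 7 3 8 9) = [0, 2, 11, 8, 4, 5, 6, 3, 9, 1, 10, 7]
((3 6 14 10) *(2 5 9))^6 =(3 14)(6 10)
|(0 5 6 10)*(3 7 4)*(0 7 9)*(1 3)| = |(0 5 6 10 7 4 1 3 9)| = 9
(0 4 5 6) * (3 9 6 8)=[4, 1, 2, 9, 5, 8, 0, 7, 3, 6]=(0 4 5 8 3 9 6)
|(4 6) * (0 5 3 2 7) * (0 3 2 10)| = 6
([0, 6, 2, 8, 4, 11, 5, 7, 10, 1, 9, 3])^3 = [0, 11, 2, 9, 4, 8, 3, 7, 1, 5, 6, 10]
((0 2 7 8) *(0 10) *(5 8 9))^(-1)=((0 2 7 9 5 8 10))^(-1)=(0 10 8 5 9 7 2)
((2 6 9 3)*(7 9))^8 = (2 9 6 3 7)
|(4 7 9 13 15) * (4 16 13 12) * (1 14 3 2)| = 12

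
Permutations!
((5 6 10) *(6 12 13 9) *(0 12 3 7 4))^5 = ((0 12 13 9 6 10 5 3 7 4))^5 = (0 10)(3 13)(4 6)(5 12)(7 9)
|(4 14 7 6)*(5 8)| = 4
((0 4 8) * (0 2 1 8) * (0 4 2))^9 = (0 2 1 8)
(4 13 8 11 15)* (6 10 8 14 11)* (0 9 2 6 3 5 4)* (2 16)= (0 9 16 2 6 10 8 3 5 4 13 14 11 15)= [9, 1, 6, 5, 13, 4, 10, 7, 3, 16, 8, 15, 12, 14, 11, 0, 2]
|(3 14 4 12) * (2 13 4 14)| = |(14)(2 13 4 12 3)| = 5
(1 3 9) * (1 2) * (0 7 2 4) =(0 7 2 1 3 9 4) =[7, 3, 1, 9, 0, 5, 6, 2, 8, 4]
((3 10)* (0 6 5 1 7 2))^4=((0 6 5 1 7 2)(3 10))^4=(10)(0 7 5)(1 6 2)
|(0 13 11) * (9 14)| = 6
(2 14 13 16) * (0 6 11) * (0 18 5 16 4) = (0 6 11 18 5 16 2 14 13 4) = [6, 1, 14, 3, 0, 16, 11, 7, 8, 9, 10, 18, 12, 4, 13, 15, 2, 17, 5]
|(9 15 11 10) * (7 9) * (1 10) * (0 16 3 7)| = 9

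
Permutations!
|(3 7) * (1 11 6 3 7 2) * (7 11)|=|(1 7 11 6 3 2)|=6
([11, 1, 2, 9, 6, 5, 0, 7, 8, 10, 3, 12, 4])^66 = [11, 1, 2, 3, 6, 5, 0, 7, 8, 9, 10, 12, 4]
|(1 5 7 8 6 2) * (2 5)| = 4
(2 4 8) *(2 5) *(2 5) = [0, 1, 4, 3, 8, 5, 6, 7, 2] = (2 4 8)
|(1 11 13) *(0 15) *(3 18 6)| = |(0 15)(1 11 13)(3 18 6)| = 6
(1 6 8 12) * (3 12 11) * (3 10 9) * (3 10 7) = [0, 6, 2, 12, 4, 5, 8, 3, 11, 10, 9, 7, 1] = (1 6 8 11 7 3 12)(9 10)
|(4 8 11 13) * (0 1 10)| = |(0 1 10)(4 8 11 13)| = 12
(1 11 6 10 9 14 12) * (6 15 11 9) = (1 9 14 12)(6 10)(11 15) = [0, 9, 2, 3, 4, 5, 10, 7, 8, 14, 6, 15, 1, 13, 12, 11]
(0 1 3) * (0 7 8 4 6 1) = [0, 3, 2, 7, 6, 5, 1, 8, 4] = (1 3 7 8 4 6)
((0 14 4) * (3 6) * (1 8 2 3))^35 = (0 4 14)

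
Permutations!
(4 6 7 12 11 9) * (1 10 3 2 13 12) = [0, 10, 13, 2, 6, 5, 7, 1, 8, 4, 3, 9, 11, 12] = (1 10 3 2 13 12 11 9 4 6 7)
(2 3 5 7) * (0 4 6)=(0 4 6)(2 3 5 7)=[4, 1, 3, 5, 6, 7, 0, 2]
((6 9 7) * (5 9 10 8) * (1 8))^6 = (1 10 6 7 9 5 8)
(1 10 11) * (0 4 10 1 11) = (11)(0 4 10) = [4, 1, 2, 3, 10, 5, 6, 7, 8, 9, 0, 11]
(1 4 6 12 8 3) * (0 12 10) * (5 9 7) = (0 12 8 3 1 4 6 10)(5 9 7) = [12, 4, 2, 1, 6, 9, 10, 5, 3, 7, 0, 11, 8]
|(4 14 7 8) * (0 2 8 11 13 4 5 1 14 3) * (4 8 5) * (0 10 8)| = 8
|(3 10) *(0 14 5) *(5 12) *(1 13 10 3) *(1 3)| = 4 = |(0 14 12 5)(1 13 10 3)|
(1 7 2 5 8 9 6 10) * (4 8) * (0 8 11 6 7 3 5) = [8, 3, 0, 5, 11, 4, 10, 2, 9, 7, 1, 6] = (0 8 9 7 2)(1 3 5 4 11 6 10)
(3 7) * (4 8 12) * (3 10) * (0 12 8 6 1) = (0 12 4 6 1)(3 7 10) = [12, 0, 2, 7, 6, 5, 1, 10, 8, 9, 3, 11, 4]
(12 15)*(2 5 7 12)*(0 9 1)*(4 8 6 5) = (0 9 1)(2 4 8 6 5 7 12 15) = [9, 0, 4, 3, 8, 7, 5, 12, 6, 1, 10, 11, 15, 13, 14, 2]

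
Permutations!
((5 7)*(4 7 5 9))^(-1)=((4 7 9))^(-1)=(4 9 7)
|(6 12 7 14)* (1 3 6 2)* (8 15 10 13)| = 28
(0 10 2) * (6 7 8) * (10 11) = [11, 1, 0, 3, 4, 5, 7, 8, 6, 9, 2, 10] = (0 11 10 2)(6 7 8)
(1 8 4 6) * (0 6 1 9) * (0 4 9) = (0 6)(1 8 9 4) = [6, 8, 2, 3, 1, 5, 0, 7, 9, 4]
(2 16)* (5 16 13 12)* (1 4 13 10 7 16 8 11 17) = [0, 4, 10, 3, 13, 8, 6, 16, 11, 9, 7, 17, 5, 12, 14, 15, 2, 1] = (1 4 13 12 5 8 11 17)(2 10 7 16)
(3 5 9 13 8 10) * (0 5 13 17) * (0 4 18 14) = (0 5 9 17 4 18 14)(3 13 8 10) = [5, 1, 2, 13, 18, 9, 6, 7, 10, 17, 3, 11, 12, 8, 0, 15, 16, 4, 14]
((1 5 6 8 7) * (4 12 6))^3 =(1 12 7 4 8 5 6) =((1 5 4 12 6 8 7))^3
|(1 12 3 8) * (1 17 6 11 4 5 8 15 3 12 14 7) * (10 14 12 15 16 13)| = |(1 12 15 3 16 13 10 14 7)(4 5 8 17 6 11)| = 18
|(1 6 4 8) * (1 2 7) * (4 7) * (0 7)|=12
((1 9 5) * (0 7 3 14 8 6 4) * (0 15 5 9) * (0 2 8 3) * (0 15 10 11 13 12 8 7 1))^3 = ((0 1 2 7 15 5)(3 14)(4 10 11 13 12 8 6))^3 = (0 7)(1 15)(2 5)(3 14)(4 13 6 11 8 10 12)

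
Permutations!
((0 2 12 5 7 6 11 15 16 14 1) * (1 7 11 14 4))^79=((0 2 12 5 11 15 16 4 1)(6 14 7))^79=(0 4 15 5 2 1 16 11 12)(6 14 7)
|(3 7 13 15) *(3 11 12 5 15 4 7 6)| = |(3 6)(4 7 13)(5 15 11 12)| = 12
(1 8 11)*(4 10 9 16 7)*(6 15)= (1 8 11)(4 10 9 16 7)(6 15)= [0, 8, 2, 3, 10, 5, 15, 4, 11, 16, 9, 1, 12, 13, 14, 6, 7]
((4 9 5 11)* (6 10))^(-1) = (4 11 5 9)(6 10)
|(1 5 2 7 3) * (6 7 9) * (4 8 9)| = 9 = |(1 5 2 4 8 9 6 7 3)|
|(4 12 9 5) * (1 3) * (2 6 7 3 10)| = 12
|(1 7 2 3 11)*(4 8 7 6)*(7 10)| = 9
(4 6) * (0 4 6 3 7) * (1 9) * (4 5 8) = (0 5 8 4 3 7)(1 9) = [5, 9, 2, 7, 3, 8, 6, 0, 4, 1]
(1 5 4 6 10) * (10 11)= (1 5 4 6 11 10)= [0, 5, 2, 3, 6, 4, 11, 7, 8, 9, 1, 10]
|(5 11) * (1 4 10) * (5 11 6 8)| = 3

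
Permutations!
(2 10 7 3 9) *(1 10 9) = (1 10 7 3)(2 9) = [0, 10, 9, 1, 4, 5, 6, 3, 8, 2, 7]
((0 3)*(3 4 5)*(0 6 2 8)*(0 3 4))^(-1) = (2 6 3 8)(4 5)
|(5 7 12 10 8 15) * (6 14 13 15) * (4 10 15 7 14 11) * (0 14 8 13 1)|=|(0 14 1)(4 10 13 7 12 15 5 8 6 11)|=30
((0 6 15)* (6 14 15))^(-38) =(0 14 15)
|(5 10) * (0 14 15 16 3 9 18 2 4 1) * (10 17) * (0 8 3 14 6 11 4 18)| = 24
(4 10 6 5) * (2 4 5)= (2 4 10 6)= [0, 1, 4, 3, 10, 5, 2, 7, 8, 9, 6]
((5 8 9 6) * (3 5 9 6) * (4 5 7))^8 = ((3 7 4 5 8 6 9))^8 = (3 7 4 5 8 6 9)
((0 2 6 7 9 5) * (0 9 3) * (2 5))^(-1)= ((0 5 9 2 6 7 3))^(-1)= (0 3 7 6 2 9 5)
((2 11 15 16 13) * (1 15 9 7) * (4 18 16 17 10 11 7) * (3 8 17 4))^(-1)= ((1 15 4 18 16 13 2 7)(3 8 17 10 11 9))^(-1)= (1 7 2 13 16 18 4 15)(3 9 11 10 17 8)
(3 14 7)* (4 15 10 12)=(3 14 7)(4 15 10 12)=[0, 1, 2, 14, 15, 5, 6, 3, 8, 9, 12, 11, 4, 13, 7, 10]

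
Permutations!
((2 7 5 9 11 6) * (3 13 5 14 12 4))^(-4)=(2 5 12 6 13 14 11 3 7 9 4)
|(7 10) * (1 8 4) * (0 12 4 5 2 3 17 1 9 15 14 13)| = 42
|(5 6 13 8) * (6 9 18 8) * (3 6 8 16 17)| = 9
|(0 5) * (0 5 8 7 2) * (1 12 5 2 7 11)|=|(0 8 11 1 12 5 2)|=7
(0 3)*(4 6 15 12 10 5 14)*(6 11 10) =[3, 1, 2, 0, 11, 14, 15, 7, 8, 9, 5, 10, 6, 13, 4, 12] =(0 3)(4 11 10 5 14)(6 15 12)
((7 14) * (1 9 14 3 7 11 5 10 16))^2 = (1 14 5 16 9 11 10)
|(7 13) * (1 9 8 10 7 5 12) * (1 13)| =15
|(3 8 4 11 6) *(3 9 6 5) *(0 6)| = |(0 6 9)(3 8 4 11 5)| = 15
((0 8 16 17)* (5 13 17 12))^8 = (0 8 16 12 5 13 17) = ((0 8 16 12 5 13 17))^8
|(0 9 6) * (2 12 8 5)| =12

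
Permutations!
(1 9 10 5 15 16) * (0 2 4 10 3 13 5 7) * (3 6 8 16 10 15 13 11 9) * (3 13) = (0 2 4 15 10 7)(1 13 5 3 11 9 6 8 16) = [2, 13, 4, 11, 15, 3, 8, 0, 16, 6, 7, 9, 12, 5, 14, 10, 1]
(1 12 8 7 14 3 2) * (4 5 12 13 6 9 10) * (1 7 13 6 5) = (1 6 9 10 4)(2 7 14 3)(5 12 8 13) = [0, 6, 7, 2, 1, 12, 9, 14, 13, 10, 4, 11, 8, 5, 3]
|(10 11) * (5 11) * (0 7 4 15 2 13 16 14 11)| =11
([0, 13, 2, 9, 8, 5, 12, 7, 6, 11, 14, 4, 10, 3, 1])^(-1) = (1 14 10 12 6 8 4 11 9 3 13)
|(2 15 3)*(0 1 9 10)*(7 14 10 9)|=15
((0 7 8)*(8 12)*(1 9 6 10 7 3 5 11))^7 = ((0 3 5 11 1 9 6 10 7 12 8))^7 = (0 10 11 8 6 5 12 9 3 7 1)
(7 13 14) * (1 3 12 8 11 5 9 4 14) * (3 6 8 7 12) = (1 6 8 11 5 9 4 14 12 7 13) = [0, 6, 2, 3, 14, 9, 8, 13, 11, 4, 10, 5, 7, 1, 12]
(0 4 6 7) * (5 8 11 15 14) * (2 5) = (0 4 6 7)(2 5 8 11 15 14) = [4, 1, 5, 3, 6, 8, 7, 0, 11, 9, 10, 15, 12, 13, 2, 14]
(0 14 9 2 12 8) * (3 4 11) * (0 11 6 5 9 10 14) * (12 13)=[0, 1, 13, 4, 6, 9, 5, 7, 11, 2, 14, 3, 8, 12, 10]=(2 13 12 8 11 3 4 6 5 9)(10 14)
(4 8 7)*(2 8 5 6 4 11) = [0, 1, 8, 3, 5, 6, 4, 11, 7, 9, 10, 2] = (2 8 7 11)(4 5 6)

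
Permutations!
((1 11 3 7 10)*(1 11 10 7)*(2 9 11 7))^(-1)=(1 3 11 9 2 7 10)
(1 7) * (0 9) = (0 9)(1 7) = [9, 7, 2, 3, 4, 5, 6, 1, 8, 0]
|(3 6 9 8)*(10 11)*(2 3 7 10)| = |(2 3 6 9 8 7 10 11)| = 8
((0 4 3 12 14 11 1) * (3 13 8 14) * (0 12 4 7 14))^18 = (0 13 3 1 14)(4 12 11 7 8)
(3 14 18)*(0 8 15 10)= (0 8 15 10)(3 14 18)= [8, 1, 2, 14, 4, 5, 6, 7, 15, 9, 0, 11, 12, 13, 18, 10, 16, 17, 3]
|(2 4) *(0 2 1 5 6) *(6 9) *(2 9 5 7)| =12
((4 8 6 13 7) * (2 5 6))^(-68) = (2 6 7 8 5 13 4)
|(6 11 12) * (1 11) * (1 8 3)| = 6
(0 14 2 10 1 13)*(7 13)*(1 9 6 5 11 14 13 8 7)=(0 13)(2 10 9 6 5 11 14)(7 8)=[13, 1, 10, 3, 4, 11, 5, 8, 7, 6, 9, 14, 12, 0, 2]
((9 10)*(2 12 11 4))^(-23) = (2 12 11 4)(9 10) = ((2 12 11 4)(9 10))^(-23)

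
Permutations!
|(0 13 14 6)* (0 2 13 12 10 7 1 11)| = |(0 12 10 7 1 11)(2 13 14 6)| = 12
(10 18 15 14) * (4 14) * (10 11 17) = (4 14 11 17 10 18 15) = [0, 1, 2, 3, 14, 5, 6, 7, 8, 9, 18, 17, 12, 13, 11, 4, 16, 10, 15]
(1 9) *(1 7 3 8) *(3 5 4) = (1 9 7 5 4 3 8) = [0, 9, 2, 8, 3, 4, 6, 5, 1, 7]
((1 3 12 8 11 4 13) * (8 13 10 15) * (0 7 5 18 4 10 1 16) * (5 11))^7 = (0 18)(1 11)(3 10)(4 7)(5 16)(8 13)(12 15)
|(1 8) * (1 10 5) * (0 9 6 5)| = |(0 9 6 5 1 8 10)| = 7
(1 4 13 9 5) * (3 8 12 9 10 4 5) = [0, 5, 2, 8, 13, 1, 6, 7, 12, 3, 4, 11, 9, 10] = (1 5)(3 8 12 9)(4 13 10)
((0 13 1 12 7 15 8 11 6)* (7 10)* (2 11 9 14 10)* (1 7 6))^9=((0 13 7 15 8 9 14 10 6)(1 12 2 11))^9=(15)(1 12 2 11)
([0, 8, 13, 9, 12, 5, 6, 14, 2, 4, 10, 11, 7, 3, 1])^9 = (1 14 7 12 4 9 3 13 2 8)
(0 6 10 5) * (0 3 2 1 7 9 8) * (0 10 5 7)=(0 6 5 3 2 1)(7 9 8 10)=[6, 0, 1, 2, 4, 3, 5, 9, 10, 8, 7]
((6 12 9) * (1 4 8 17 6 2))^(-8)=(17)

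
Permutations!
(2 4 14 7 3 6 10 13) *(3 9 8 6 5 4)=[0, 1, 3, 5, 14, 4, 10, 9, 6, 8, 13, 11, 12, 2, 7]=(2 3 5 4 14 7 9 8 6 10 13)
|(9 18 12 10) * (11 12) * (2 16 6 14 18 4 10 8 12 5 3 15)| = 18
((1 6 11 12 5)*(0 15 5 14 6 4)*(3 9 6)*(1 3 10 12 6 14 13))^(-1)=((0 15 5 3 9 14 10 12 13 1 4)(6 11))^(-1)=(0 4 1 13 12 10 14 9 3 5 15)(6 11)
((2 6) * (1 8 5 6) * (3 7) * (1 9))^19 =((1 8 5 6 2 9)(3 7))^19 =(1 8 5 6 2 9)(3 7)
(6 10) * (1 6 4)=[0, 6, 2, 3, 1, 5, 10, 7, 8, 9, 4]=(1 6 10 4)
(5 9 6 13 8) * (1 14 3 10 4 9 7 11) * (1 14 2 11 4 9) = (1 2 11 14 3 10 9 6 13 8 5 7 4) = [0, 2, 11, 10, 1, 7, 13, 4, 5, 6, 9, 14, 12, 8, 3]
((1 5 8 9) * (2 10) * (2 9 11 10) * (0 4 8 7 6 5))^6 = ((0 4 8 11 10 9 1)(5 7 6))^6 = (0 1 9 10 11 8 4)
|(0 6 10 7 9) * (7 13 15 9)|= 6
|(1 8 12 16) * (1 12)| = |(1 8)(12 16)| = 2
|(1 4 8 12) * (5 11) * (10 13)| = 4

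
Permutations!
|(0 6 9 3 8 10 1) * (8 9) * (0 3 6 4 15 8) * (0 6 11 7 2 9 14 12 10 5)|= 20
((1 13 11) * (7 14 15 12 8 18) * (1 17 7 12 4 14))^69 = (18)(1 7 17 11 13)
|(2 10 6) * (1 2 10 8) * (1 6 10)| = 4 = |(10)(1 2 8 6)|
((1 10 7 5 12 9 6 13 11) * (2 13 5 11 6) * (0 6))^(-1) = (0 13 2 9 12 5 6)(1 11 7 10)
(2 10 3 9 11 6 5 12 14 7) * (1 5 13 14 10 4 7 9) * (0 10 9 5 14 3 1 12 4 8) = (0 10 1 14 5 4 7 2 8)(3 12 9 11 6 13) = [10, 14, 8, 12, 7, 4, 13, 2, 0, 11, 1, 6, 9, 3, 5]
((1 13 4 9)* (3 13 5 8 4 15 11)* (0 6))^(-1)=(0 6)(1 9 4 8 5)(3 11 15 13)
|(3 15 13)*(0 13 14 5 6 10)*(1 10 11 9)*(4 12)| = 22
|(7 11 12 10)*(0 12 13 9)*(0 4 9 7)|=|(0 12 10)(4 9)(7 11 13)|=6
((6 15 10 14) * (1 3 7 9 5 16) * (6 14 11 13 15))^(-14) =((1 3 7 9 5 16)(10 11 13 15))^(-14) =(1 5 7)(3 16 9)(10 13)(11 15)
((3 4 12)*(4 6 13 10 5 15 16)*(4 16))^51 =(16)(3 10 4 6 5 12 13 15)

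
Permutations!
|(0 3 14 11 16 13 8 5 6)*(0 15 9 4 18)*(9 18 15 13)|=36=|(0 3 14 11 16 9 4 15 18)(5 6 13 8)|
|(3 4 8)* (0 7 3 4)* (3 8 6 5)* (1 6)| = |(0 7 8 4 1 6 5 3)| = 8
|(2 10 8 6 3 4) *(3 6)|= 5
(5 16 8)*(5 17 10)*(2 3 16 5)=(2 3 16 8 17 10)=[0, 1, 3, 16, 4, 5, 6, 7, 17, 9, 2, 11, 12, 13, 14, 15, 8, 10]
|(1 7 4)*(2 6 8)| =3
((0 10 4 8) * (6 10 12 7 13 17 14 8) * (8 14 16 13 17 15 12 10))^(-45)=((0 10 4 6 8)(7 17 16 13 15 12))^(-45)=(7 13)(12 16)(15 17)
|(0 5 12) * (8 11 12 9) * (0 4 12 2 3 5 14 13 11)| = 18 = |(0 14 13 11 2 3 5 9 8)(4 12)|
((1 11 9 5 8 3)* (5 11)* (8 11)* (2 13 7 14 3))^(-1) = (1 3 14 7 13 2 8 9 11 5)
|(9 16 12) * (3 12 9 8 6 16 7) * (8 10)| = 8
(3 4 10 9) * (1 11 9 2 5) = (1 11 9 3 4 10 2 5) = [0, 11, 5, 4, 10, 1, 6, 7, 8, 3, 2, 9]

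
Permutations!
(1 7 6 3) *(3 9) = [0, 7, 2, 1, 4, 5, 9, 6, 8, 3] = (1 7 6 9 3)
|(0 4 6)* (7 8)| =6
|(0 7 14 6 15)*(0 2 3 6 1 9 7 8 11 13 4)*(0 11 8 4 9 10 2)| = 13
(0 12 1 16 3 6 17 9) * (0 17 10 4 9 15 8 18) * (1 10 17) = (0 12 10 4 9 1 16 3 6 17 15 8 18) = [12, 16, 2, 6, 9, 5, 17, 7, 18, 1, 4, 11, 10, 13, 14, 8, 3, 15, 0]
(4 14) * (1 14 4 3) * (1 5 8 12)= (1 14 3 5 8 12)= [0, 14, 2, 5, 4, 8, 6, 7, 12, 9, 10, 11, 1, 13, 3]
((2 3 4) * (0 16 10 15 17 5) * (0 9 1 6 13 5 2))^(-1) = ((0 16 10 15 17 2 3 4)(1 6 13 5 9))^(-1) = (0 4 3 2 17 15 10 16)(1 9 5 13 6)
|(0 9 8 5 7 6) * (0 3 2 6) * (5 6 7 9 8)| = 6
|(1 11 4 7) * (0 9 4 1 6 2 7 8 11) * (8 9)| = 12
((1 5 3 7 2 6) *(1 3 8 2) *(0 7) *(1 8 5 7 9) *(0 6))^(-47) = (0 9 1 7 8 2)(3 6)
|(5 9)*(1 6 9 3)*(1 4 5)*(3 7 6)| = 7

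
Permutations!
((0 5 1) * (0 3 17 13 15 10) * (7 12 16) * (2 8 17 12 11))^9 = ((0 5 1 3 12 16 7 11 2 8 17 13 15 10))^9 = (0 8 12 10 2 3 15 11 1 13 7 5 17 16)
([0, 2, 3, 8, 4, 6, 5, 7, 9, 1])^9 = (1 9 8 3 2)(5 6)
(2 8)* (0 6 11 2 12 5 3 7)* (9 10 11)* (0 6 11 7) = (0 11 2 8 12 5 3)(6 9 10 7) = [11, 1, 8, 0, 4, 3, 9, 6, 12, 10, 7, 2, 5]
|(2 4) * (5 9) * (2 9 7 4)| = |(4 9 5 7)| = 4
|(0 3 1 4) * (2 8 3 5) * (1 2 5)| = 3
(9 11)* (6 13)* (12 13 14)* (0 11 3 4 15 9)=(0 11)(3 4 15 9)(6 14 12 13)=[11, 1, 2, 4, 15, 5, 14, 7, 8, 3, 10, 0, 13, 6, 12, 9]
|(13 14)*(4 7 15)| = 6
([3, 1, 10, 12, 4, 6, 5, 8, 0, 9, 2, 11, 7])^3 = (0 7 3 8 12)(2 10)(5 6)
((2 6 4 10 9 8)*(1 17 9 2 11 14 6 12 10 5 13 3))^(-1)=(1 3 13 5 4 6 14 11 8 9 17)(2 10 12)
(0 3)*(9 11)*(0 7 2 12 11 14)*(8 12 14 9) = (0 3 7 2 14)(8 12 11) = [3, 1, 14, 7, 4, 5, 6, 2, 12, 9, 10, 8, 11, 13, 0]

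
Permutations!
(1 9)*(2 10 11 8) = [0, 9, 10, 3, 4, 5, 6, 7, 2, 1, 11, 8] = (1 9)(2 10 11 8)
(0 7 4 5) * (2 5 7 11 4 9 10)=[11, 1, 5, 3, 7, 0, 6, 9, 8, 10, 2, 4]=(0 11 4 7 9 10 2 5)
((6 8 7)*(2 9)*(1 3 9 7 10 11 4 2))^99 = (2 7 6 8 10 11 4)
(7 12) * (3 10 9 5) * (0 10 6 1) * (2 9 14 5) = (0 10 14 5 3 6 1)(2 9)(7 12) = [10, 0, 9, 6, 4, 3, 1, 12, 8, 2, 14, 11, 7, 13, 5]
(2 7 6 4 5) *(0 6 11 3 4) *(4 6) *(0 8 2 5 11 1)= [4, 0, 7, 6, 11, 5, 8, 1, 2, 9, 10, 3]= (0 4 11 3 6 8 2 7 1)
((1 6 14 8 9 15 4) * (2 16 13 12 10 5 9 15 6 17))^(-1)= (1 4 15 8 14 6 9 5 10 12 13 16 2 17)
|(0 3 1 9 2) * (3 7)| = |(0 7 3 1 9 2)| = 6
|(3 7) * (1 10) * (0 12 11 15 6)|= 10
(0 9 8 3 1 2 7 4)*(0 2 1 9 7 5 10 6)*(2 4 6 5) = [7, 1, 2, 9, 4, 10, 0, 6, 3, 8, 5] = (0 7 6)(3 9 8)(5 10)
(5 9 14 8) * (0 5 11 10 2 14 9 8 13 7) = (0 5 8 11 10 2 14 13 7) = [5, 1, 14, 3, 4, 8, 6, 0, 11, 9, 2, 10, 12, 7, 13]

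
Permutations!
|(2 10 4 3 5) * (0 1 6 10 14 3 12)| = 12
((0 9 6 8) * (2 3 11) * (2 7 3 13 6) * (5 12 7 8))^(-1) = ((0 9 2 13 6 5 12 7 3 11 8))^(-1) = (0 8 11 3 7 12 5 6 13 2 9)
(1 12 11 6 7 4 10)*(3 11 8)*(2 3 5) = (1 12 8 5 2 3 11 6 7 4 10) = [0, 12, 3, 11, 10, 2, 7, 4, 5, 9, 1, 6, 8]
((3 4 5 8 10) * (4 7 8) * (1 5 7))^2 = ((1 5 4 7 8 10 3))^2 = (1 4 8 3 5 7 10)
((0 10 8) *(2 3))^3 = (10)(2 3)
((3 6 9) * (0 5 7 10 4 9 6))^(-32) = ((0 5 7 10 4 9 3))^(-32) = (0 10 3 7 9 5 4)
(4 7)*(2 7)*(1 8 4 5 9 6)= (1 8 4 2 7 5 9 6)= [0, 8, 7, 3, 2, 9, 1, 5, 4, 6]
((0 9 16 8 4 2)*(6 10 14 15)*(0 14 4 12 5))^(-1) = (0 5 12 8 16 9)(2 4 10 6 15 14) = ((0 9 16 8 12 5)(2 14 15 6 10 4))^(-1)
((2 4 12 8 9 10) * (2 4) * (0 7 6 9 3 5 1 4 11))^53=((0 7 6 9 10 11)(1 4 12 8 3 5))^53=(0 11 10 9 6 7)(1 5 3 8 12 4)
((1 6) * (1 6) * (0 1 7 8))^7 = (0 8 7 1)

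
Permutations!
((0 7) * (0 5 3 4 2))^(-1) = (0 2 4 3 5 7)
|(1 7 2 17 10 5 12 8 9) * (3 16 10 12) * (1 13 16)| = |(1 7 2 17 12 8 9 13 16 10 5 3)| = 12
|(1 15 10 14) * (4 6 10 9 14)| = |(1 15 9 14)(4 6 10)| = 12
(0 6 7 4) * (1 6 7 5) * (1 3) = (0 7 4)(1 6 5 3) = [7, 6, 2, 1, 0, 3, 5, 4]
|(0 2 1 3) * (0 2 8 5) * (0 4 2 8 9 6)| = |(0 9 6)(1 3 8 5 4 2)| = 6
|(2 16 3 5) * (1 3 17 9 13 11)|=9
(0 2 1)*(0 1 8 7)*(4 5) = (0 2 8 7)(4 5) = [2, 1, 8, 3, 5, 4, 6, 0, 7]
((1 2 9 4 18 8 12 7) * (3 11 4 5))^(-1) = (1 7 12 8 18 4 11 3 5 9 2)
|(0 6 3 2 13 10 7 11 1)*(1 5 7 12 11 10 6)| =|(0 1)(2 13 6 3)(5 7 10 12 11)| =20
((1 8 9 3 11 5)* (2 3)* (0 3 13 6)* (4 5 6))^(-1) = (0 6 11 3)(1 5 4 13 2 9 8)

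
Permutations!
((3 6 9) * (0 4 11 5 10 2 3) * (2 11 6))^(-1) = (0 9 6 4)(2 3)(5 11 10)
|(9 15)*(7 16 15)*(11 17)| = 4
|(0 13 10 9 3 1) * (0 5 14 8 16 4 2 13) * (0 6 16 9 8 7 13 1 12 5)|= |(0 6 16 4 2 1)(3 12 5 14 7 13 10 8 9)|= 18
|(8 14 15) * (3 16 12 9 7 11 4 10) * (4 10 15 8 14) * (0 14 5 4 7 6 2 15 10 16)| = |(0 14 8 7 11 16 12 9 6 2 15 5 4 10 3)| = 15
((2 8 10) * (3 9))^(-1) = ((2 8 10)(3 9))^(-1) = (2 10 8)(3 9)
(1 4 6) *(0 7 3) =(0 7 3)(1 4 6) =[7, 4, 2, 0, 6, 5, 1, 3]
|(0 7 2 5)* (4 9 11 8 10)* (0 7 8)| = 6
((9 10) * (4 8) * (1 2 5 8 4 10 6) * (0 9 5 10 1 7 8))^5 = (0 1 9 2 6 10 7 5 8)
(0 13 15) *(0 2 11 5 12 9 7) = (0 13 15 2 11 5 12 9 7) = [13, 1, 11, 3, 4, 12, 6, 0, 8, 7, 10, 5, 9, 15, 14, 2]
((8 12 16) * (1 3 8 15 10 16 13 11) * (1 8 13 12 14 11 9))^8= (8 11 14)(10 15 16)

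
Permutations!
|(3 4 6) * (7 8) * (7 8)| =3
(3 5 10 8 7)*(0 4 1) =[4, 0, 2, 5, 1, 10, 6, 3, 7, 9, 8] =(0 4 1)(3 5 10 8 7)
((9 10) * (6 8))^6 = (10)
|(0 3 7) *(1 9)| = 6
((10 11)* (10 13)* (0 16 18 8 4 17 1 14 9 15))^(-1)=((0 16 18 8 4 17 1 14 9 15)(10 11 13))^(-1)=(0 15 9 14 1 17 4 8 18 16)(10 13 11)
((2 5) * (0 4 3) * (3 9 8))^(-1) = (0 3 8 9 4)(2 5)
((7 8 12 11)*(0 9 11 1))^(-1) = ((0 9 11 7 8 12 1))^(-1) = (0 1 12 8 7 11 9)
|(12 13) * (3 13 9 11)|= 5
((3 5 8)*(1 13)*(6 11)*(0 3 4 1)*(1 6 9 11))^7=((0 3 5 8 4 6 1 13)(9 11))^7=(0 13 1 6 4 8 5 3)(9 11)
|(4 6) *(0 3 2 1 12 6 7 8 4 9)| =21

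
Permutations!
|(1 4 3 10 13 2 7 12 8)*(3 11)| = 10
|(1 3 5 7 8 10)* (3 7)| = |(1 7 8 10)(3 5)| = 4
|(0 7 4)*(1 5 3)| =|(0 7 4)(1 5 3)| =3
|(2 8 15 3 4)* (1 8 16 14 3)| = 15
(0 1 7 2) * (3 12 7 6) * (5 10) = (0 1 6 3 12 7 2)(5 10) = [1, 6, 0, 12, 4, 10, 3, 2, 8, 9, 5, 11, 7]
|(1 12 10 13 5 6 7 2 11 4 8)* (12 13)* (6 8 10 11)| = |(1 13 5 8)(2 6 7)(4 10 12 11)| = 12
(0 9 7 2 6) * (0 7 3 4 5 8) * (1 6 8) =[9, 6, 8, 4, 5, 1, 7, 2, 0, 3] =(0 9 3 4 5 1 6 7 2 8)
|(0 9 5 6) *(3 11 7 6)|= 7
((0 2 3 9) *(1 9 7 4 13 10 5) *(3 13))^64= (0 2 13 10 5 1 9)(3 7 4)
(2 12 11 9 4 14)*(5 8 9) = (2 12 11 5 8 9 4 14) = [0, 1, 12, 3, 14, 8, 6, 7, 9, 4, 10, 5, 11, 13, 2]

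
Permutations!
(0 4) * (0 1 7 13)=(0 4 1 7 13)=[4, 7, 2, 3, 1, 5, 6, 13, 8, 9, 10, 11, 12, 0]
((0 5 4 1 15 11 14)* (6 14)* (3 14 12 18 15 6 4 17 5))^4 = ((0 3 14)(1 6 12 18 15 11 4)(5 17))^4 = (0 3 14)(1 15 6 11 12 4 18)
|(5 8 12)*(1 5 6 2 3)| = |(1 5 8 12 6 2 3)| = 7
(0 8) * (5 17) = [8, 1, 2, 3, 4, 17, 6, 7, 0, 9, 10, 11, 12, 13, 14, 15, 16, 5] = (0 8)(5 17)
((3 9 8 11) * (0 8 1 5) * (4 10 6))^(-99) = (0 5 1 9 3 11 8)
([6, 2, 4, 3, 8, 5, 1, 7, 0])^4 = (0 4 1)(2 6 8)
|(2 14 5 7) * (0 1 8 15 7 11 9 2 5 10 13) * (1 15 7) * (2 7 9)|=12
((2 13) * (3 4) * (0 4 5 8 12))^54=((0 4 3 5 8 12)(2 13))^54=(13)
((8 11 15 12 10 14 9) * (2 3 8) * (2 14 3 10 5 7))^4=((2 10 3 8 11 15 12 5 7)(9 14))^4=(2 11 7 8 5 3 12 10 15)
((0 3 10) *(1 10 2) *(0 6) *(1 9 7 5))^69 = ((0 3 2 9 7 5 1 10 6))^69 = (0 1 9)(2 6 5)(3 10 7)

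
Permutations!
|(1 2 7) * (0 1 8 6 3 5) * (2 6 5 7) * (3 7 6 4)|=8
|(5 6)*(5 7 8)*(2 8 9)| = 6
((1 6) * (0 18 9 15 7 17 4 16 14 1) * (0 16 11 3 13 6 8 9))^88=((0 18)(1 8 9 15 7 17 4 11 3 13 6 16 14))^88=(18)(1 6 11 7 8 16 3 17 9 14 13 4 15)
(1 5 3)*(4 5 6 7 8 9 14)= (1 6 7 8 9 14 4 5 3)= [0, 6, 2, 1, 5, 3, 7, 8, 9, 14, 10, 11, 12, 13, 4]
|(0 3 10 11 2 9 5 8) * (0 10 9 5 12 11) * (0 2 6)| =|(0 3 9 12 11 6)(2 5 8 10)| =12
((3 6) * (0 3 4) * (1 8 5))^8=((0 3 6 4)(1 8 5))^8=(1 5 8)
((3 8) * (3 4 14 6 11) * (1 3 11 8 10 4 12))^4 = ((1 3 10 4 14 6 8 12))^4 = (1 14)(3 6)(4 12)(8 10)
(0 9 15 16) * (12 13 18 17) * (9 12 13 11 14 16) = (0 12 11 14 16)(9 15)(13 18 17) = [12, 1, 2, 3, 4, 5, 6, 7, 8, 15, 10, 14, 11, 18, 16, 9, 0, 13, 17]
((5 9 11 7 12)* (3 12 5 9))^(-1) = (3 5 7 11 9 12)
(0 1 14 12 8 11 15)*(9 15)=(0 1 14 12 8 11 9 15)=[1, 14, 2, 3, 4, 5, 6, 7, 11, 15, 10, 9, 8, 13, 12, 0]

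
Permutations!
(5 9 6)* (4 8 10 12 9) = [0, 1, 2, 3, 8, 4, 5, 7, 10, 6, 12, 11, 9] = (4 8 10 12 9 6 5)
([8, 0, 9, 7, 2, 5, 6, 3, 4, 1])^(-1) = [1, 9, 4, 7, 8, 5, 6, 3, 0, 2]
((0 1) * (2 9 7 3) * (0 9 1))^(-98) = ((1 9 7 3 2))^(-98) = (1 7 2 9 3)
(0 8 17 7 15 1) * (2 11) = [8, 0, 11, 3, 4, 5, 6, 15, 17, 9, 10, 2, 12, 13, 14, 1, 16, 7] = (0 8 17 7 15 1)(2 11)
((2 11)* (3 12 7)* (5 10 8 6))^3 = (12)(2 11)(5 6 8 10)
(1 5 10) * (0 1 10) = (10)(0 1 5) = [1, 5, 2, 3, 4, 0, 6, 7, 8, 9, 10]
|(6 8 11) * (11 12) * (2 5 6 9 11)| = |(2 5 6 8 12)(9 11)| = 10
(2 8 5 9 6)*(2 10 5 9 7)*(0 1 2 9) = [1, 2, 8, 3, 4, 7, 10, 9, 0, 6, 5] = (0 1 2 8)(5 7 9 6 10)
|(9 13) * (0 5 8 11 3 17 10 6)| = |(0 5 8 11 3 17 10 6)(9 13)| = 8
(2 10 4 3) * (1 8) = [0, 8, 10, 2, 3, 5, 6, 7, 1, 9, 4] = (1 8)(2 10 4 3)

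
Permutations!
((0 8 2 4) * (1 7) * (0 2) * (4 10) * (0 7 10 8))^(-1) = (1 7 8 2 4 10)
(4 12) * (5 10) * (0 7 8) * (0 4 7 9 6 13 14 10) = (0 9 6 13 14 10 5)(4 12 7 8) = [9, 1, 2, 3, 12, 0, 13, 8, 4, 6, 5, 11, 7, 14, 10]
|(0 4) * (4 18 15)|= 4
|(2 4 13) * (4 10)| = 4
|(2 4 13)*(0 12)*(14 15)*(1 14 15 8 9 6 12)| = |(15)(0 1 14 8 9 6 12)(2 4 13)| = 21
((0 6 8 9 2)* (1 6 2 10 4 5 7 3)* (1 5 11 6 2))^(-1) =(0 2 1)(3 7 5)(4 10 9 8 6 11)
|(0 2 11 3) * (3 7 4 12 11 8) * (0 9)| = 20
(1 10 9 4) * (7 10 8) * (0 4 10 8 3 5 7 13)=(0 4 1 3 5 7 8 13)(9 10)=[4, 3, 2, 5, 1, 7, 6, 8, 13, 10, 9, 11, 12, 0]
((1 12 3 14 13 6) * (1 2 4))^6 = ((1 12 3 14 13 6 2 4))^6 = (1 2 13 3)(4 6 14 12)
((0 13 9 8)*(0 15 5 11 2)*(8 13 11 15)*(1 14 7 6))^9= ((0 11 2)(1 14 7 6)(5 15)(9 13))^9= (1 14 7 6)(5 15)(9 13)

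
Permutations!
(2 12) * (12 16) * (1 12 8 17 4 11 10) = (1 12 2 16 8 17 4 11 10) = [0, 12, 16, 3, 11, 5, 6, 7, 17, 9, 1, 10, 2, 13, 14, 15, 8, 4]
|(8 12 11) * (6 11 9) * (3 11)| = 6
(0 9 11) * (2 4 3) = (0 9 11)(2 4 3) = [9, 1, 4, 2, 3, 5, 6, 7, 8, 11, 10, 0]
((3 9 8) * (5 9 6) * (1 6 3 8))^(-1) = ((1 6 5 9))^(-1) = (1 9 5 6)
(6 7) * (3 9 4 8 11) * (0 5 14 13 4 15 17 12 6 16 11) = (0 5 14 13 4 8)(3 9 15 17 12 6 7 16 11) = [5, 1, 2, 9, 8, 14, 7, 16, 0, 15, 10, 3, 6, 4, 13, 17, 11, 12]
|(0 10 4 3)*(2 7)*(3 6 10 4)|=10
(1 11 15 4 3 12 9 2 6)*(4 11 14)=(1 14 4 3 12 9 2 6)(11 15)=[0, 14, 6, 12, 3, 5, 1, 7, 8, 2, 10, 15, 9, 13, 4, 11]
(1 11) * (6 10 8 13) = (1 11)(6 10 8 13) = [0, 11, 2, 3, 4, 5, 10, 7, 13, 9, 8, 1, 12, 6]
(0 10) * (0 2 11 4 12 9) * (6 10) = (0 6 10 2 11 4 12 9) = [6, 1, 11, 3, 12, 5, 10, 7, 8, 0, 2, 4, 9]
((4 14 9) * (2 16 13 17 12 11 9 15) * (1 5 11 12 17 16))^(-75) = (17)(1 14 11 2 4 5 15 9)(13 16)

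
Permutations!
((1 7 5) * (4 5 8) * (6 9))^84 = (9)(1 5 4 8 7)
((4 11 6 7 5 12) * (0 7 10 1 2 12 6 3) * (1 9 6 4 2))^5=(0 3 11 4 5 7)(2 12)(6 9 10)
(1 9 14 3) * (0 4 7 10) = (0 4 7 10)(1 9 14 3) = [4, 9, 2, 1, 7, 5, 6, 10, 8, 14, 0, 11, 12, 13, 3]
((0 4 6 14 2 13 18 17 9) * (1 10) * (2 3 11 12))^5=((0 4 6 14 3 11 12 2 13 18 17 9)(1 10))^5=(0 11 17 14 13 4 12 9 3 18 6 2)(1 10)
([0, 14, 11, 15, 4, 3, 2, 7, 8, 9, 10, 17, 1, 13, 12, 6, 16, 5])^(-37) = (1 12 14)(2 15 5 11 6 3 17)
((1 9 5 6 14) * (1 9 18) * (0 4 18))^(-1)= (0 1 18 4)(5 9 14 6)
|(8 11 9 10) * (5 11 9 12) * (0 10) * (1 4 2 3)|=|(0 10 8 9)(1 4 2 3)(5 11 12)|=12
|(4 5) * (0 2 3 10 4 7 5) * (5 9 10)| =8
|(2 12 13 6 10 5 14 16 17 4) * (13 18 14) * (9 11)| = |(2 12 18 14 16 17 4)(5 13 6 10)(9 11)| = 28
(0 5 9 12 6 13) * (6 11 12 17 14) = [5, 1, 2, 3, 4, 9, 13, 7, 8, 17, 10, 12, 11, 0, 6, 15, 16, 14] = (0 5 9 17 14 6 13)(11 12)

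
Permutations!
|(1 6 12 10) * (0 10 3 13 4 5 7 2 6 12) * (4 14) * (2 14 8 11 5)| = 14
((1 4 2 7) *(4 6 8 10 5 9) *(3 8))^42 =(1 3 10 9 2)(4 7 6 8 5)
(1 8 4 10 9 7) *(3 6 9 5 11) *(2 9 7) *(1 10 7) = (1 8 4 7 10 5 11 3 6)(2 9) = [0, 8, 9, 6, 7, 11, 1, 10, 4, 2, 5, 3]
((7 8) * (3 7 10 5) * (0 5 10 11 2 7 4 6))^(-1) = (0 6 4 3 5)(2 11 8 7)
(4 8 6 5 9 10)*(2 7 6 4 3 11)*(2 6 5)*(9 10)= (2 7 5 10 3 11 6)(4 8)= [0, 1, 7, 11, 8, 10, 2, 5, 4, 9, 3, 6]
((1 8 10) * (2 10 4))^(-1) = (1 10 2 4 8)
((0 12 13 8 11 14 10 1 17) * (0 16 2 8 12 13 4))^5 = ((0 13 12 4)(1 17 16 2 8 11 14 10))^5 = (0 13 12 4)(1 11 16 10 8 17 14 2)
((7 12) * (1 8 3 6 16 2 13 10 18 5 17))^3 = (1 6 13 5 8 16 10 17 3 2 18)(7 12)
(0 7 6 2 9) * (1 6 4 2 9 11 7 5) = (0 5 1 6 9)(2 11 7 4) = [5, 6, 11, 3, 2, 1, 9, 4, 8, 0, 10, 7]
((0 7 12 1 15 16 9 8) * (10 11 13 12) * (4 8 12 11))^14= (0 8 4 10 7)(1 12 9 16 15)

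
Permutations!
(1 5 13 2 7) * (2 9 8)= [0, 5, 7, 3, 4, 13, 6, 1, 2, 8, 10, 11, 12, 9]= (1 5 13 9 8 2 7)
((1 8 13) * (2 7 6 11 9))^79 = (1 8 13)(2 9 11 6 7)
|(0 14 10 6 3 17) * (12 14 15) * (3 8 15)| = 6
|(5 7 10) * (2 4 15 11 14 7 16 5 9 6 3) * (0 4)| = |(0 4 15 11 14 7 10 9 6 3 2)(5 16)| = 22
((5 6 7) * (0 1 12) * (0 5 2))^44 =(0 12 6 2 1 5 7)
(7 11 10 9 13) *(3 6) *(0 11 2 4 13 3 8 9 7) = [11, 1, 4, 6, 13, 5, 8, 2, 9, 3, 7, 10, 12, 0] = (0 11 10 7 2 4 13)(3 6 8 9)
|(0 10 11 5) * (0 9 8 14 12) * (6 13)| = 8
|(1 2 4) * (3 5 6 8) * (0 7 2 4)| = |(0 7 2)(1 4)(3 5 6 8)| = 12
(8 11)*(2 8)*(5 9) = (2 8 11)(5 9) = [0, 1, 8, 3, 4, 9, 6, 7, 11, 5, 10, 2]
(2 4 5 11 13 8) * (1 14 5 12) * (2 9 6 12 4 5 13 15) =(1 14 13 8 9 6 12)(2 5 11 15) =[0, 14, 5, 3, 4, 11, 12, 7, 9, 6, 10, 15, 1, 8, 13, 2]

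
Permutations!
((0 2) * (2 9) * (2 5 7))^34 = (0 2 7 5 9)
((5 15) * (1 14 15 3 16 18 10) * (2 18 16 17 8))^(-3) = ((1 14 15 5 3 17 8 2 18 10))^(-3) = (1 2 3 14 18 17 15 10 8 5)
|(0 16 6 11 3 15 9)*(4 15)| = 8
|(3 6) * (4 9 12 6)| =5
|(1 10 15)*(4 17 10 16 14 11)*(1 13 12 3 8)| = 12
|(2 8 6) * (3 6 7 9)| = 6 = |(2 8 7 9 3 6)|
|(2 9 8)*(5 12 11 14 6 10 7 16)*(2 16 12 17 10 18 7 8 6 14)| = |(2 9 6 18 7 12 11)(5 17 10 8 16)| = 35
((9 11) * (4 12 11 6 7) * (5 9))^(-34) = (4 12 11 5 9 6 7)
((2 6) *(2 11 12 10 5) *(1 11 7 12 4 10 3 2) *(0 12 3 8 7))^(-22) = (0 6 2 3 7 8 12)(1 10 11 5 4)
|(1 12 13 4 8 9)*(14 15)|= 6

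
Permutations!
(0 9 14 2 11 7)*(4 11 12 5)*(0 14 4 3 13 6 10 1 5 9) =(1 5 3 13 6 10)(2 12 9 4 11 7 14) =[0, 5, 12, 13, 11, 3, 10, 14, 8, 4, 1, 7, 9, 6, 2]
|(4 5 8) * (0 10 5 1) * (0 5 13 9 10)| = |(1 5 8 4)(9 10 13)| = 12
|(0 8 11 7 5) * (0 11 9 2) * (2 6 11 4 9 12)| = 12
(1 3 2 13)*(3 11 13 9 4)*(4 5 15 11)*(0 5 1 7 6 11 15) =(15)(0 5)(1 4 3 2 9)(6 11 13 7) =[5, 4, 9, 2, 3, 0, 11, 6, 8, 1, 10, 13, 12, 7, 14, 15]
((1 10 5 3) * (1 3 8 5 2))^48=(10)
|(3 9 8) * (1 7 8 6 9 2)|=10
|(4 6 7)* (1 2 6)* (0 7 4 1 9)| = |(0 7 1 2 6 4 9)| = 7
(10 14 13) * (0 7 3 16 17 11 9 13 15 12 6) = (0 7 3 16 17 11 9 13 10 14 15 12 6) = [7, 1, 2, 16, 4, 5, 0, 3, 8, 13, 14, 9, 6, 10, 15, 12, 17, 11]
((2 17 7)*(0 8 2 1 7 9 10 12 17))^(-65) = ((0 8 2)(1 7)(9 10 12 17))^(-65) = (0 8 2)(1 7)(9 17 12 10)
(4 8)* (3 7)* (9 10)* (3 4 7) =(4 8 7)(9 10) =[0, 1, 2, 3, 8, 5, 6, 4, 7, 10, 9]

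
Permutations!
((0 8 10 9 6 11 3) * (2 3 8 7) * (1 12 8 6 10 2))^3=(0 12 3 1 2 7 8)(6 11)(9 10)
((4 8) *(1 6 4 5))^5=(8)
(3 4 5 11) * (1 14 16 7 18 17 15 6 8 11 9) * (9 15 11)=(1 14 16 7 18 17 11 3 4 5 15 6 8 9)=[0, 14, 2, 4, 5, 15, 8, 18, 9, 1, 10, 3, 12, 13, 16, 6, 7, 11, 17]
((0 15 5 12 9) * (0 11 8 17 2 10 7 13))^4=(0 9 2)(5 8 7)(10 15 11)(12 17 13)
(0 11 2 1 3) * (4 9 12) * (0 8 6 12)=(0 11 2 1 3 8 6 12 4 9)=[11, 3, 1, 8, 9, 5, 12, 7, 6, 0, 10, 2, 4]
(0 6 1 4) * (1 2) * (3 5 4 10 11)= (0 6 2 1 10 11 3 5 4)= [6, 10, 1, 5, 0, 4, 2, 7, 8, 9, 11, 3]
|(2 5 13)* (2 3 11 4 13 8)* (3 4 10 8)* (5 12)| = |(2 12 5 3 11 10 8)(4 13)| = 14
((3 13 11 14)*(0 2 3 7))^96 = (0 14 13 2 7 11 3)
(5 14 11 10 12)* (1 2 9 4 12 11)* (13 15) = (1 2 9 4 12 5 14)(10 11)(13 15) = [0, 2, 9, 3, 12, 14, 6, 7, 8, 4, 11, 10, 5, 15, 1, 13]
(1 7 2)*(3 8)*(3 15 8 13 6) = (1 7 2)(3 13 6)(8 15) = [0, 7, 1, 13, 4, 5, 3, 2, 15, 9, 10, 11, 12, 6, 14, 8]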